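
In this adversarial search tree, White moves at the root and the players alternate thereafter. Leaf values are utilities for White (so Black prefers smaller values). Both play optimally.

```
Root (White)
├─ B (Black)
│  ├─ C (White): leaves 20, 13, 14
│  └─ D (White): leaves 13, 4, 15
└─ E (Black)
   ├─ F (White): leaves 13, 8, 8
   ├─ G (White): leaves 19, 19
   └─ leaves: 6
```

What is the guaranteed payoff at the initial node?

15

C (White): max(20, 13, 14) = 20
D (White): max(13, 4, 15) = 15
B (Black): min(20, 15) = 15
F (White): max(13, 8, 8) = 13
G (White): max(19, 19) = 19
E (Black): min(13, 19, 6) = 6
Root (White): max(15, 6) = 15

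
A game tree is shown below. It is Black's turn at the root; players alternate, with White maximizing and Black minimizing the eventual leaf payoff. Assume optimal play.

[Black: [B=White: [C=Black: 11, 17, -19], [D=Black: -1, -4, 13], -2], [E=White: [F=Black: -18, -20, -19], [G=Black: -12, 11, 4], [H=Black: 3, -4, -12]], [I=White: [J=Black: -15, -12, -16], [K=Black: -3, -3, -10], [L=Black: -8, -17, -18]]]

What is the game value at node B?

C: min(11, 17, -19) = -19
D: min(-1, -4, 13) = -4
B: max(-19, -4, -2) = -2

-2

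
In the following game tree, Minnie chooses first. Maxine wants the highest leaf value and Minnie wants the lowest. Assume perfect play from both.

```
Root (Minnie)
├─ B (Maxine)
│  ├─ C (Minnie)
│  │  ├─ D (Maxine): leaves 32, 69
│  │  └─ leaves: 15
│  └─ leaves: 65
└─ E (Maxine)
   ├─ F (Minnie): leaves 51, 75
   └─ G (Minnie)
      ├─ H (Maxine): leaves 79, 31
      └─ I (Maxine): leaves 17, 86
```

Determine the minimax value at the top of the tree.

65

D (Maxine): max(32, 69) = 69
C (Minnie): min(69, 15) = 15
B (Maxine): max(15, 65) = 65
F (Minnie): min(51, 75) = 51
H (Maxine): max(79, 31) = 79
I (Maxine): max(17, 86) = 86
G (Minnie): min(79, 86) = 79
E (Maxine): max(51, 79) = 79
Root (Minnie): min(65, 79) = 65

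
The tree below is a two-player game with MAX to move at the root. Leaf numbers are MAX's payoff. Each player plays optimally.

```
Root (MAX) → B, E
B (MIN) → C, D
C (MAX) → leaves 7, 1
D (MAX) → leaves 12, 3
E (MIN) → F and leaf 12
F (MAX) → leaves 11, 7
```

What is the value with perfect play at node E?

F: max(11, 7) = 11
E: min(11, 12) = 11

11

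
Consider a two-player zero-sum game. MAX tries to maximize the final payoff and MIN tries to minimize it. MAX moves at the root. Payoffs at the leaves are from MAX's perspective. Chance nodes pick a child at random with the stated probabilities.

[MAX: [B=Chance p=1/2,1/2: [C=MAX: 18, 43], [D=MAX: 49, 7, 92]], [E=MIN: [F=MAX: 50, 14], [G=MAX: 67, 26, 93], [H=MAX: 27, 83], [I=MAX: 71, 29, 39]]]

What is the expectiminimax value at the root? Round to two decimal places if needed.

67.5

C (MAX): max(18, 43) = 43
D (MAX): max(49, 7, 92) = 92
B (Chance): 1/2·43 + 1/2·92 = 67.5
F (MAX): max(50, 14) = 50
G (MAX): max(67, 26, 93) = 93
H (MAX): max(27, 83) = 83
I (MAX): max(71, 29, 39) = 71
E (MIN): min(50, 93, 83, 71) = 50
Root (MAX): max(67.5, 50) = 67.5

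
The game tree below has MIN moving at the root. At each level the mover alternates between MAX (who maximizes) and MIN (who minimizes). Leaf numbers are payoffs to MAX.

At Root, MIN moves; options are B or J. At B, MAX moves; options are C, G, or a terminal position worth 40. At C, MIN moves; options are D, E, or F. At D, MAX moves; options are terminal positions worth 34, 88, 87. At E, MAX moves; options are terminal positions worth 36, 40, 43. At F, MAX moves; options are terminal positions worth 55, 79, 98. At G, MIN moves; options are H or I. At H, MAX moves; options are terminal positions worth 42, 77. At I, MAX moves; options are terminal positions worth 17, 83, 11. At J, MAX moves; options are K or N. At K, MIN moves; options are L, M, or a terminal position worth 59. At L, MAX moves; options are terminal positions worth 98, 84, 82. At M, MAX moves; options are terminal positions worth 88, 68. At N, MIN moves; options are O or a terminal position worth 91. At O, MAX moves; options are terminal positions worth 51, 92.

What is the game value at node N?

91

O: max(51, 92) = 92
N: min(92, 91) = 91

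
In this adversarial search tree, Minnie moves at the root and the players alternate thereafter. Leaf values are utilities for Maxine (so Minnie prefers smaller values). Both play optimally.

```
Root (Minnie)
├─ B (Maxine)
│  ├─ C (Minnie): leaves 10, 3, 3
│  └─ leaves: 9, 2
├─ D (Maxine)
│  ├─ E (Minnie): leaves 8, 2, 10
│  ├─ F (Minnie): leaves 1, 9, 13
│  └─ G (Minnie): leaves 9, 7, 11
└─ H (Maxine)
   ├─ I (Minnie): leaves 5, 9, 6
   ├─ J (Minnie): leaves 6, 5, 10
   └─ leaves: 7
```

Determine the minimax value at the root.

7

C (Minnie): min(10, 3, 3) = 3
B (Maxine): max(3, 9, 2) = 9
E (Minnie): min(8, 2, 10) = 2
F (Minnie): min(1, 9, 13) = 1
G (Minnie): min(9, 7, 11) = 7
D (Maxine): max(2, 1, 7) = 7
I (Minnie): min(5, 9, 6) = 5
J (Minnie): min(6, 5, 10) = 5
H (Maxine): max(5, 5, 7) = 7
Root (Minnie): min(9, 7, 7) = 7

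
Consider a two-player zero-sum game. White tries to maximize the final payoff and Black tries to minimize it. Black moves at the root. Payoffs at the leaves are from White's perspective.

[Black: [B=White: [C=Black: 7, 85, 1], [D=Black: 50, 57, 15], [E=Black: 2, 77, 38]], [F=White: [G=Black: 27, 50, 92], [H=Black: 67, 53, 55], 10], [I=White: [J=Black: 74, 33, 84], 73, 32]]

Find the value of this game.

15

C (Black): min(7, 85, 1) = 1
D (Black): min(50, 57, 15) = 15
E (Black): min(2, 77, 38) = 2
B (White): max(1, 15, 2) = 15
G (Black): min(27, 50, 92) = 27
H (Black): min(67, 53, 55) = 53
F (White): max(27, 53, 10) = 53
J (Black): min(74, 33, 84) = 33
I (White): max(33, 73, 32) = 73
Root (Black): min(15, 53, 73) = 15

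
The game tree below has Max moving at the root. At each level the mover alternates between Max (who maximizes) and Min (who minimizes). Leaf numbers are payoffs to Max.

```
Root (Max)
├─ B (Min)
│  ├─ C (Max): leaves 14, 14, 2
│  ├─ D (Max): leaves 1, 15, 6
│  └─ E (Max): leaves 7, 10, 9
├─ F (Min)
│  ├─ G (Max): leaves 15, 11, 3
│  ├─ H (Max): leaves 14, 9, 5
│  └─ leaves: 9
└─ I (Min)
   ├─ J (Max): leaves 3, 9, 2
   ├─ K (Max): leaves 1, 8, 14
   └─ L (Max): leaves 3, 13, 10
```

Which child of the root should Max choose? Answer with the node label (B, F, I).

B

C (Max): max(14, 14, 2) = 14
D (Max): max(1, 15, 6) = 15
E (Max): max(7, 10, 9) = 10
B (Min): min(14, 15, 10) = 10
G (Max): max(15, 11, 3) = 15
H (Max): max(14, 9, 5) = 14
F (Min): min(15, 14, 9) = 9
J (Max): max(3, 9, 2) = 9
K (Max): max(1, 8, 14) = 14
L (Max): max(3, 13, 10) = 13
I (Min): min(9, 14, 13) = 9
Root (Max): max(10, 9, 9) = 10
Max picks the child with the highest value: B (value 10).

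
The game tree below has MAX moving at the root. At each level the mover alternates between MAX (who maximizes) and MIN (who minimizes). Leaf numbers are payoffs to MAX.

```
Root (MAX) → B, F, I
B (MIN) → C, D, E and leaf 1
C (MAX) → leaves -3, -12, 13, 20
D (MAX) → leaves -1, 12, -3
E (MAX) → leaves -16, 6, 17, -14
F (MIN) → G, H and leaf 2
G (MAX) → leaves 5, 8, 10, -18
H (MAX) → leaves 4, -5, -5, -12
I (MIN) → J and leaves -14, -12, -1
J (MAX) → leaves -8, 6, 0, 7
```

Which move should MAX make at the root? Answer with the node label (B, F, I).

F

C (MAX): max(-3, -12, 13, 20) = 20
D (MAX): max(-1, 12, -3) = 12
E (MAX): max(-16, 6, 17, -14) = 17
B (MIN): min(20, 12, 17, 1) = 1
G (MAX): max(5, 8, 10, -18) = 10
H (MAX): max(4, -5, -5, -12) = 4
F (MIN): min(10, 4, 2) = 2
J (MAX): max(-8, 6, 0, 7) = 7
I (MIN): min(7, -14, -12, -1) = -14
Root (MAX): max(1, 2, -14) = 2
MAX picks the child with the highest value: F (value 2).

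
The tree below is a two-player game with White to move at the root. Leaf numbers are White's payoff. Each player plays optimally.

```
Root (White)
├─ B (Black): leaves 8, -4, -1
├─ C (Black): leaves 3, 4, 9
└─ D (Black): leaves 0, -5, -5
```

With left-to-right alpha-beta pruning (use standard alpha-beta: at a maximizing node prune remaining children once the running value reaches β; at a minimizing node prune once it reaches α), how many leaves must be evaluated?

7

B [α=-∞,β=+∞]: v=-4
C [α=-4,β=+∞]: v=3
D [α=3,β=+∞]: v=0 after child 1 ≤ α → α-cutoff, skip 2
Root [α=-∞,β=+∞]: v=3
Leaves evaluated: 7 of 9.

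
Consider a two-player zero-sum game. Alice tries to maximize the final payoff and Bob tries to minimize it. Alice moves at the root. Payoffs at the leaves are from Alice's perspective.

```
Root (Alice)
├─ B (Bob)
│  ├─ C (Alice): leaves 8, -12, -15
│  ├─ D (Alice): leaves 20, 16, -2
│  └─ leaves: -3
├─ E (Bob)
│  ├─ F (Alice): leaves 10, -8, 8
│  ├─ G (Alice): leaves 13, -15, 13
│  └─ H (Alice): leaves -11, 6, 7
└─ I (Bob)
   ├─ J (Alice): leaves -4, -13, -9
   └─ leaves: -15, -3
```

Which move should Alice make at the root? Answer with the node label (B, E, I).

C (Alice): max(8, -12, -15) = 8
D (Alice): max(20, 16, -2) = 20
B (Bob): min(8, 20, -3) = -3
F (Alice): max(10, -8, 8) = 10
G (Alice): max(13, -15, 13) = 13
H (Alice): max(-11, 6, 7) = 7
E (Bob): min(10, 13, 7) = 7
J (Alice): max(-4, -13, -9) = -4
I (Bob): min(-4, -15, -3) = -15
Root (Alice): max(-3, 7, -15) = 7
Alice picks the child with the highest value: E (value 7).

E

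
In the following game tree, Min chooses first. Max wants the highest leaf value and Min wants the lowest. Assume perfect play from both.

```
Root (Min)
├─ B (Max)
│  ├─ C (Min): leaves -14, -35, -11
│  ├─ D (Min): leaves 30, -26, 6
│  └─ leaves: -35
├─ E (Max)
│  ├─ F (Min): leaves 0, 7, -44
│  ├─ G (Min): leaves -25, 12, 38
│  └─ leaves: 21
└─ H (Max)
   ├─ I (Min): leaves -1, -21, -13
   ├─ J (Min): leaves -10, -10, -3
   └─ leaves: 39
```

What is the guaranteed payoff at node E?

21

F: min(0, 7, -44) = -44
G: min(-25, 12, 38) = -25
E: max(-44, -25, 21) = 21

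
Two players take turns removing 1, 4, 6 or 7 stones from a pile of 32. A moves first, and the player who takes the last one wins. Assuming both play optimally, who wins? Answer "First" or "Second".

W/L table (W = player to move can force a win):
i:   0  1  2  3  4  5  6  7  8  9 10 11 12 13 14 15 16 17 18 19 20 21 22 23 24 25 26 27 28 29 30 31 32
     L  W  L  W  W  L  W  W  W  W  L  W  W  L  W  L  W  W  L  W  W  W  W  L  W  W  L  W  L  W  W  L  W
Position 32 is W, so the first player wins.

First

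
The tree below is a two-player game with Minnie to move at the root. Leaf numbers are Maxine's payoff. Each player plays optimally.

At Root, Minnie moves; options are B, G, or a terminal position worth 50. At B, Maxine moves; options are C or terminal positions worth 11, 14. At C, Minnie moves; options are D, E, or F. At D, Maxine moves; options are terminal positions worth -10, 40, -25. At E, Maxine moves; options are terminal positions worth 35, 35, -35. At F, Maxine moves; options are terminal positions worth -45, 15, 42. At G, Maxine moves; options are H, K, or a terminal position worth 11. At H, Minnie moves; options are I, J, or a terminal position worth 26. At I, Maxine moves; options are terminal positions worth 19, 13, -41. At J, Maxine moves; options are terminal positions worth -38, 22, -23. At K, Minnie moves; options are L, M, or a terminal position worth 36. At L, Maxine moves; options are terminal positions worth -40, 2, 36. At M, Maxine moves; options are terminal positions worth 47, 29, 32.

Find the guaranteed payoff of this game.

35

D (Maxine): max(-10, 40, -25) = 40
E (Maxine): max(35, 35, -35) = 35
F (Maxine): max(-45, 15, 42) = 42
C (Minnie): min(40, 35, 42) = 35
B (Maxine): max(35, 11, 14) = 35
I (Maxine): max(19, 13, -41) = 19
J (Maxine): max(-38, 22, -23) = 22
H (Minnie): min(19, 22, 26) = 19
L (Maxine): max(-40, 2, 36) = 36
M (Maxine): max(47, 29, 32) = 47
K (Minnie): min(36, 47, 36) = 36
G (Maxine): max(19, 36, 11) = 36
Root (Minnie): min(35, 36, 50) = 35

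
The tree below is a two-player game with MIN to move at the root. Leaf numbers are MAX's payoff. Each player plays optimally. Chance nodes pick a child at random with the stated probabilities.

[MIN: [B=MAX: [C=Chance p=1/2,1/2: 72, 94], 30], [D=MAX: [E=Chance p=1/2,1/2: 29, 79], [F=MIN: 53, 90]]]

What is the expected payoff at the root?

54

C (Chance): 1/2·72 + 1/2·94 = 83
B (MAX): max(83, 30) = 83
E (Chance): 1/2·29 + 1/2·79 = 54
F (MIN): min(53, 90) = 53
D (MAX): max(54, 53) = 54
Root (MIN): min(83, 54) = 54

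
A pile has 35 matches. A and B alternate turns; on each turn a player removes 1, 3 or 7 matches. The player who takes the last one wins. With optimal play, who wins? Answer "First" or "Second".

First

Positions where the player to move wins (W) vs loses (L):
i:   0  1  2  3  4  5  6  7  8  9 10 11 12 13 14 15 16 17 18 19 20 21 22 23 24 25 26 27 28 29 30 31 32 33 34 35
     L  W  L  W  L  W  L  W  L  W  L  W  L  W  L  W  L  W  L  W  L  W  L  W  L  W  L  W  L  W  L  W  L  W  L  W
Position 35 is W, so the first player wins.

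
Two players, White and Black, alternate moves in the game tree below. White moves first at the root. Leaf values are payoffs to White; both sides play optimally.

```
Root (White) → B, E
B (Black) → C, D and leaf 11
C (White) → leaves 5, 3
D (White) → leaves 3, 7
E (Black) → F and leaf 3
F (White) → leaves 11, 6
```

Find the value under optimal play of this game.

5

C (White): max(5, 3) = 5
D (White): max(3, 7) = 7
B (Black): min(5, 7, 11) = 5
F (White): max(11, 6) = 11
E (Black): min(11, 3) = 3
Root (White): max(5, 3) = 5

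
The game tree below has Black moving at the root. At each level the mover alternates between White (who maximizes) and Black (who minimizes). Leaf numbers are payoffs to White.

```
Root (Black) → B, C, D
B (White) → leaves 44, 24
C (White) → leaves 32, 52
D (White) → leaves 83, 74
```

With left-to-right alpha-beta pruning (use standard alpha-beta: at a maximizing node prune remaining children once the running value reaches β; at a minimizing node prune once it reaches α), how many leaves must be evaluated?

B [α=-∞,β=+∞]: v=44
C [α=-∞,β=44]: v=52
D [α=-∞,β=44]: v=83 after child 1 ≥ β → β-cutoff, skip 1
Root [α=-∞,β=+∞]: v=44
Leaves evaluated: 5 of 6.

5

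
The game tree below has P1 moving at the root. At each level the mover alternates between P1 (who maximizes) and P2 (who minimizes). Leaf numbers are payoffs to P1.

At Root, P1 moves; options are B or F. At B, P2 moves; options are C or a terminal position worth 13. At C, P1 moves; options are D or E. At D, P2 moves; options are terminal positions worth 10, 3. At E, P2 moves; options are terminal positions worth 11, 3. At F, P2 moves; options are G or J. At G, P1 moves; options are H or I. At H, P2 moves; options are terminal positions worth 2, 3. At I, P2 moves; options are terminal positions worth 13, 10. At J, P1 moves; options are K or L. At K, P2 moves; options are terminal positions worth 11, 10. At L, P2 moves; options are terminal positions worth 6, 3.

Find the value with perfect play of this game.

D (P2): min(10, 3) = 3
E (P2): min(11, 3) = 3
C (P1): max(3, 3) = 3
B (P2): min(3, 13) = 3
H (P2): min(2, 3) = 2
I (P2): min(13, 10) = 10
G (P1): max(2, 10) = 10
K (P2): min(11, 10) = 10
L (P2): min(6, 3) = 3
J (P1): max(10, 3) = 10
F (P2): min(10, 10) = 10
Root (P1): max(3, 10) = 10

10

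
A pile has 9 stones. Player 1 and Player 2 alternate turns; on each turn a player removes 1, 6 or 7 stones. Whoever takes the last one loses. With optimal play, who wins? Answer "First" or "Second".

First

i:   0  1  2  3  4  5  6  7  8  9
     W  L  W  L  W  L  W  W  W  W
Position 9 is W, so the first player wins.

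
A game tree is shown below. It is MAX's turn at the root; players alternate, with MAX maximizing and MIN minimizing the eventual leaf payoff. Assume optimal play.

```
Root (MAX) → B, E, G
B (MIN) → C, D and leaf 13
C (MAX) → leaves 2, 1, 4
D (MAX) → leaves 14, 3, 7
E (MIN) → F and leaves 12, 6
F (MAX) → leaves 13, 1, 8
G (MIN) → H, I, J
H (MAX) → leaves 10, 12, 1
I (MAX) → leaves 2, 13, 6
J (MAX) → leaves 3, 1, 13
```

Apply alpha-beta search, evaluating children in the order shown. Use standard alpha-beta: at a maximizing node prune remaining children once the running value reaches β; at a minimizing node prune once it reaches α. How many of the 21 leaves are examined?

18

C [α=-∞,β=+∞]: v=4
D [α=-∞,β=4]: v=14 after child 1 ≥ β → β-cutoff, skip 2
B [α=-∞,β=+∞]: v=4
F [α=4,β=+∞]: v=13
E [α=4,β=+∞]: v=6
H [α=6,β=+∞]: v=12
I [α=6,β=12]: v=13 after child 2 ≥ β → β-cutoff, skip 1
J [α=6,β=12]: v=13
G [α=6,β=+∞]: v=12
Root [α=-∞,β=+∞]: v=12
Leaves evaluated: 18 of 21.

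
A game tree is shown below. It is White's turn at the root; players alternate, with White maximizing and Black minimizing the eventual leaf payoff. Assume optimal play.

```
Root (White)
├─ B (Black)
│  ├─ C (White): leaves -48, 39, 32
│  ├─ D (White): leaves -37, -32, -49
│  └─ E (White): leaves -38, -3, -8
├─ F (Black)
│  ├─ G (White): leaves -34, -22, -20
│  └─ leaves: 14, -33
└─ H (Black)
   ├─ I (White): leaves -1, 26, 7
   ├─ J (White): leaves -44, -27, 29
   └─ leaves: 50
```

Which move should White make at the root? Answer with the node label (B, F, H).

C (White): max(-48, 39, 32) = 39
D (White): max(-37, -32, -49) = -32
E (White): max(-38, -3, -8) = -3
B (Black): min(39, -32, -3) = -32
G (White): max(-34, -22, -20) = -20
F (Black): min(-20, 14, -33) = -33
I (White): max(-1, 26, 7) = 26
J (White): max(-44, -27, 29) = 29
H (Black): min(26, 29, 50) = 26
Root (White): max(-32, -33, 26) = 26
White picks the child with the highest value: H (value 26).

H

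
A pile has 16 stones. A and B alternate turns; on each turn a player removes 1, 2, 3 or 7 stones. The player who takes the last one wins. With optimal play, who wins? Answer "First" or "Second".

i:   0  1  2  3  4  5  6  7  8  9 10 11 12 13 14 15 16
     L  W  W  W  L  W  W  W  L  W  W  W  L  W  W  W  L
Position 16 is L, so the second player wins.

Second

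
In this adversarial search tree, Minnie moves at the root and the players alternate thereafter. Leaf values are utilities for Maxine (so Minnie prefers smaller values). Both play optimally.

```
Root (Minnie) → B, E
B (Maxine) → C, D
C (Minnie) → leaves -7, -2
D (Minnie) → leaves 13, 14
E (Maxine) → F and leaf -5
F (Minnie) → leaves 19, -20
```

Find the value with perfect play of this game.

-5

C (Minnie): min(-7, -2) = -7
D (Minnie): min(13, 14) = 13
B (Maxine): max(-7, 13) = 13
F (Minnie): min(19, -20) = -20
E (Maxine): max(-20, -5) = -5
Root (Minnie): min(13, -5) = -5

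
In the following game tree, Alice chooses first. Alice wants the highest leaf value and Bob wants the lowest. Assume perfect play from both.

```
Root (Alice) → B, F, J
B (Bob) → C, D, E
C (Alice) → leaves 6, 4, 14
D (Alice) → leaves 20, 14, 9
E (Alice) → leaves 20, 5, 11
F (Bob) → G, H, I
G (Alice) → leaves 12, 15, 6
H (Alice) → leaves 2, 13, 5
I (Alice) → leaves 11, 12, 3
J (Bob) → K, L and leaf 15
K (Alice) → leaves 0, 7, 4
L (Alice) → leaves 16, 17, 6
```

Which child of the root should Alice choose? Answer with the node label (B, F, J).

C (Alice): max(6, 4, 14) = 14
D (Alice): max(20, 14, 9) = 20
E (Alice): max(20, 5, 11) = 20
B (Bob): min(14, 20, 20) = 14
G (Alice): max(12, 15, 6) = 15
H (Alice): max(2, 13, 5) = 13
I (Alice): max(11, 12, 3) = 12
F (Bob): min(15, 13, 12) = 12
K (Alice): max(0, 7, 4) = 7
L (Alice): max(16, 17, 6) = 17
J (Bob): min(7, 17, 15) = 7
Root (Alice): max(14, 12, 7) = 14
Alice picks the child with the highest value: B (value 14).

B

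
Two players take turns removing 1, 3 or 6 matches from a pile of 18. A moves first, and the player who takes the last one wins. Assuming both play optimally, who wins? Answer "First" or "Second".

Mark each pile size as W (mover wins) or L (mover loses):
i:   0  1  2  3  4  5  6  7  8  9 10 11 12 13 14 15 16 17 18
     L  W  L  W  L  W  W  W  W  L  W  L  W  L  W  W  W  W  L
Position 18 is L, so the second player wins.

Second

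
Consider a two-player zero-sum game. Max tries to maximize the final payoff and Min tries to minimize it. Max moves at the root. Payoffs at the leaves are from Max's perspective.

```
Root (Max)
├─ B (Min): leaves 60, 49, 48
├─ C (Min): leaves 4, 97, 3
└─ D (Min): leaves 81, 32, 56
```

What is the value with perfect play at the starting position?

B (Min): min(60, 49, 48) = 48
C (Min): min(4, 97, 3) = 3
D (Min): min(81, 32, 56) = 32
Root (Max): max(48, 3, 32) = 48

48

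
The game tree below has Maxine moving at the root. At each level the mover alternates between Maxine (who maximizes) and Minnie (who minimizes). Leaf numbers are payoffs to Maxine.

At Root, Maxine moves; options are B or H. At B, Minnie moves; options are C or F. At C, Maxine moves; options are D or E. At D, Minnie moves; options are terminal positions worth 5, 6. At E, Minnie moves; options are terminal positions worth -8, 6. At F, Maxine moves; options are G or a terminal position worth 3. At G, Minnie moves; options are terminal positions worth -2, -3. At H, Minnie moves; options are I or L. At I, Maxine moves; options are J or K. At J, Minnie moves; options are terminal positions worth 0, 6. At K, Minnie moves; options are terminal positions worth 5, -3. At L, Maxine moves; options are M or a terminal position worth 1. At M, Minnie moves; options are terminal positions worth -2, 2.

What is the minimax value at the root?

3

D (Minnie): min(5, 6) = 5
E (Minnie): min(-8, 6) = -8
C (Maxine): max(5, -8) = 5
G (Minnie): min(-2, -3) = -3
F (Maxine): max(-3, 3) = 3
B (Minnie): min(5, 3) = 3
J (Minnie): min(0, 6) = 0
K (Minnie): min(5, -3) = -3
I (Maxine): max(0, -3) = 0
M (Minnie): min(-2, 2) = -2
L (Maxine): max(-2, 1) = 1
H (Minnie): min(0, 1) = 0
Root (Maxine): max(3, 0) = 3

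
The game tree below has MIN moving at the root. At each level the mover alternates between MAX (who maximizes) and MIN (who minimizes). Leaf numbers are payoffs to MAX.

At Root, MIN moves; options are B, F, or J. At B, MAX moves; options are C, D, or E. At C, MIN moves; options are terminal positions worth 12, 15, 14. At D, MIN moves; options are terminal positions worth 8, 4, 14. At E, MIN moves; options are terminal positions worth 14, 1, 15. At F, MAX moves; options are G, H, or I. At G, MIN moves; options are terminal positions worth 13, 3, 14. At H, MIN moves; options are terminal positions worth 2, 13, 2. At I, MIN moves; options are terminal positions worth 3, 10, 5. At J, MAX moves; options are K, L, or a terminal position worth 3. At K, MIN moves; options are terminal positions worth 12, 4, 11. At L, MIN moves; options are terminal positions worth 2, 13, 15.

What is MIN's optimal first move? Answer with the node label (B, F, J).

C (MIN): min(12, 15, 14) = 12
D (MIN): min(8, 4, 14) = 4
E (MIN): min(14, 1, 15) = 1
B (MAX): max(12, 4, 1) = 12
G (MIN): min(13, 3, 14) = 3
H (MIN): min(2, 13, 2) = 2
I (MIN): min(3, 10, 5) = 3
F (MAX): max(3, 2, 3) = 3
K (MIN): min(12, 4, 11) = 4
L (MIN): min(2, 13, 15) = 2
J (MAX): max(4, 2, 3) = 4
Root (MIN): min(12, 3, 4) = 3
MIN picks the child with the lowest value: F (value 3).

F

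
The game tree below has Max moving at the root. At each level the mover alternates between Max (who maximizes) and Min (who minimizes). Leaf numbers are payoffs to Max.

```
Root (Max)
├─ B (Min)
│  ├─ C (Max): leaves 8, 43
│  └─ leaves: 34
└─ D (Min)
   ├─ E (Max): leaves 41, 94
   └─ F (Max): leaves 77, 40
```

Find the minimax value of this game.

C (Max): max(8, 43) = 43
B (Min): min(43, 34) = 34
E (Max): max(41, 94) = 94
F (Max): max(77, 40) = 77
D (Min): min(94, 77) = 77
Root (Max): max(34, 77) = 77

77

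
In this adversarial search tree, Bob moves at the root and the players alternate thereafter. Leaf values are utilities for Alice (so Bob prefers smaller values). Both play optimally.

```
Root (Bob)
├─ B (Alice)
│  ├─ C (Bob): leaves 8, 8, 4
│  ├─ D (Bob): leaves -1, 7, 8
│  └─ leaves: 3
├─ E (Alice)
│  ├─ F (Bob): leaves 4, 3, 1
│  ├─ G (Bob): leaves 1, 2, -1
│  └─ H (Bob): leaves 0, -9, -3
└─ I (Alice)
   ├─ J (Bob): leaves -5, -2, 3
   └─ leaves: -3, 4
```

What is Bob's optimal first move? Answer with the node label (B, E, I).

C (Bob): min(8, 8, 4) = 4
D (Bob): min(-1, 7, 8) = -1
B (Alice): max(4, -1, 3) = 4
F (Bob): min(4, 3, 1) = 1
G (Bob): min(1, 2, -1) = -1
H (Bob): min(0, -9, -3) = -9
E (Alice): max(1, -1, -9) = 1
J (Bob): min(-5, -2, 3) = -5
I (Alice): max(-5, -3, 4) = 4
Root (Bob): min(4, 1, 4) = 1
Bob picks the child with the lowest value: E (value 1).

E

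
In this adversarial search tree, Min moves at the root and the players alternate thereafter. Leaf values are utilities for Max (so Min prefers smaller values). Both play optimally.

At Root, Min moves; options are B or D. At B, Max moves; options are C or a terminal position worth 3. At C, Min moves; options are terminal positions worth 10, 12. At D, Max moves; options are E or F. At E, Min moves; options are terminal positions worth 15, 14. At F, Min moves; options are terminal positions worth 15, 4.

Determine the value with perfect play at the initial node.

10

C (Min): min(10, 12) = 10
B (Max): max(10, 3) = 10
E (Min): min(15, 14) = 14
F (Min): min(15, 4) = 4
D (Max): max(14, 4) = 14
Root (Min): min(10, 14) = 10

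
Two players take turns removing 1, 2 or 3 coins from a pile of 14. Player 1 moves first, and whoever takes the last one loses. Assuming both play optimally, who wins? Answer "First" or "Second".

First

Mark each pile size as W (mover wins) or L (mover loses):
i:   0  1  2  3  4  5  6  7  8  9 10 11 12 13 14
     W  L  W  W  W  L  W  W  W  L  W  W  W  L  W
Position 14 is W, so the first player wins.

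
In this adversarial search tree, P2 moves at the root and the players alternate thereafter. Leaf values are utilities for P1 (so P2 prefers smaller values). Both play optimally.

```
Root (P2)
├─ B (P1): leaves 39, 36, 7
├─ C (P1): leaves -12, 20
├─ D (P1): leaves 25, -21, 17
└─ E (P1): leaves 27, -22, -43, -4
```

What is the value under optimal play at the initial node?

B (P1): max(39, 36, 7) = 39
C (P1): max(-12, 20) = 20
D (P1): max(25, -21, 17) = 25
E (P1): max(27, -22, -43, -4) = 27
Root (P2): min(39, 20, 25, 27) = 20

20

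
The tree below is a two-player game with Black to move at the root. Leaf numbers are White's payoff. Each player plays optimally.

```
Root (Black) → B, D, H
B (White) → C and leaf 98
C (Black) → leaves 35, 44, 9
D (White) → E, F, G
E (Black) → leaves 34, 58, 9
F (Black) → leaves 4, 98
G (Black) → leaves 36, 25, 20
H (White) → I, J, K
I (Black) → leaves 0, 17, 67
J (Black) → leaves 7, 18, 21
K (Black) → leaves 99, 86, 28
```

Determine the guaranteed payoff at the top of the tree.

20

C (Black): min(35, 44, 9) = 9
B (White): max(9, 98) = 98
E (Black): min(34, 58, 9) = 9
F (Black): min(4, 98) = 4
G (Black): min(36, 25, 20) = 20
D (White): max(9, 4, 20) = 20
I (Black): min(0, 17, 67) = 0
J (Black): min(7, 18, 21) = 7
K (Black): min(99, 86, 28) = 28
H (White): max(0, 7, 28) = 28
Root (Black): min(98, 20, 28) = 20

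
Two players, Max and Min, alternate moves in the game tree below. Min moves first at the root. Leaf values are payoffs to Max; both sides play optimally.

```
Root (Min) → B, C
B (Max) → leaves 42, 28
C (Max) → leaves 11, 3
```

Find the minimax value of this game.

11

B (Max): max(42, 28) = 42
C (Max): max(11, 3) = 11
Root (Min): min(42, 11) = 11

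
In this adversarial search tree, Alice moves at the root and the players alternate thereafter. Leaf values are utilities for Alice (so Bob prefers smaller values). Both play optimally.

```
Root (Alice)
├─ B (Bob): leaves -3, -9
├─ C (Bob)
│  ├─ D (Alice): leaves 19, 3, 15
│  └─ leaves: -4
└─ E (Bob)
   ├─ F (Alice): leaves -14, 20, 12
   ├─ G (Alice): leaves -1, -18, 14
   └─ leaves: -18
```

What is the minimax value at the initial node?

B (Bob): min(-3, -9) = -9
D (Alice): max(19, 3, 15) = 19
C (Bob): min(19, -4) = -4
F (Alice): max(-14, 20, 12) = 20
G (Alice): max(-1, -18, 14) = 14
E (Bob): min(20, 14, -18) = -18
Root (Alice): max(-9, -4, -18) = -4

-4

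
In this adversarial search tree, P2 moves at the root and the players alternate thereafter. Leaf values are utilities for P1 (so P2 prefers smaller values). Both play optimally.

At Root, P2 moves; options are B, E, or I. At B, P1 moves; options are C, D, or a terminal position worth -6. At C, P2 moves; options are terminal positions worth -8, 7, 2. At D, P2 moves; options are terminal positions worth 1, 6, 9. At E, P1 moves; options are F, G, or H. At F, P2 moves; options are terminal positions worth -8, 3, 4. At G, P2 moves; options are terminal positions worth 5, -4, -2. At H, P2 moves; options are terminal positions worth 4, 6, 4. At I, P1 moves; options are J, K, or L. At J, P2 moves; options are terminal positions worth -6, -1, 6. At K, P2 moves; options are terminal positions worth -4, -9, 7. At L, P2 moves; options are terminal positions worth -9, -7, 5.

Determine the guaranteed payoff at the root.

C (P2): min(-8, 7, 2) = -8
D (P2): min(1, 6, 9) = 1
B (P1): max(-8, 1, -6) = 1
F (P2): min(-8, 3, 4) = -8
G (P2): min(5, -4, -2) = -4
H (P2): min(4, 6, 4) = 4
E (P1): max(-8, -4, 4) = 4
J (P2): min(-6, -1, 6) = -6
K (P2): min(-4, -9, 7) = -9
L (P2): min(-9, -7, 5) = -9
I (P1): max(-6, -9, -9) = -6
Root (P2): min(1, 4, -6) = -6

-6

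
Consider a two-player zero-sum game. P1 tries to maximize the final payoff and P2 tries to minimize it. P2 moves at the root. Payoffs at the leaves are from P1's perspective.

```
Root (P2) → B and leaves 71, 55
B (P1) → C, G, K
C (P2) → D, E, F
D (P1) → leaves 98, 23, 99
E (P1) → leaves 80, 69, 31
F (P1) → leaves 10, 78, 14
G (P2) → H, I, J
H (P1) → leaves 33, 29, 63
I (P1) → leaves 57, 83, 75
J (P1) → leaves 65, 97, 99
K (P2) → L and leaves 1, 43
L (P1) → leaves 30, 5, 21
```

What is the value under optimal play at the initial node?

D (P1): max(98, 23, 99) = 99
E (P1): max(80, 69, 31) = 80
F (P1): max(10, 78, 14) = 78
C (P2): min(99, 80, 78) = 78
H (P1): max(33, 29, 63) = 63
I (P1): max(57, 83, 75) = 83
J (P1): max(65, 97, 99) = 99
G (P2): min(63, 83, 99) = 63
L (P1): max(30, 5, 21) = 30
K (P2): min(30, 1, 43) = 1
B (P1): max(78, 63, 1) = 78
Root (P2): min(78, 71, 55) = 55

55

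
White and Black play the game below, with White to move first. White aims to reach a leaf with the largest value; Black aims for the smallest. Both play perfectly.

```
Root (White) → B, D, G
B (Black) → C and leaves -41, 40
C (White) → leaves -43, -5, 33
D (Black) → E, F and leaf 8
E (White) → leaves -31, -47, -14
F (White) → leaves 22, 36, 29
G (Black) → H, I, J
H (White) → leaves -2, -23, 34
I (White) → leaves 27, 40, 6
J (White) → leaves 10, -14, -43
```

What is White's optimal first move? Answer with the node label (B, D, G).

G

C (White): max(-43, -5, 33) = 33
B (Black): min(33, -41, 40) = -41
E (White): max(-31, -47, -14) = -14
F (White): max(22, 36, 29) = 36
D (Black): min(-14, 36, 8) = -14
H (White): max(-2, -23, 34) = 34
I (White): max(27, 40, 6) = 40
J (White): max(10, -14, -43) = 10
G (Black): min(34, 40, 10) = 10
Root (White): max(-41, -14, 10) = 10
White picks the child with the highest value: G (value 10).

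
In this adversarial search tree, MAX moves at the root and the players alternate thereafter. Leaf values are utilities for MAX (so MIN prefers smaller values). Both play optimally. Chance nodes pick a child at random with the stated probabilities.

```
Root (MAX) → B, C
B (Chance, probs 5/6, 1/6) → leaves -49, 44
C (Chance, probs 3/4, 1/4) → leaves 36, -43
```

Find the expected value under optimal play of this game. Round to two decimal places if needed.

B (Chance): 5/6·-49 + 1/6·44 = -33.5
C (Chance): 3/4·36 + 1/4·-43 = 16.25
Root (MAX): max(-33.5, 16.25) = 16.25

16.25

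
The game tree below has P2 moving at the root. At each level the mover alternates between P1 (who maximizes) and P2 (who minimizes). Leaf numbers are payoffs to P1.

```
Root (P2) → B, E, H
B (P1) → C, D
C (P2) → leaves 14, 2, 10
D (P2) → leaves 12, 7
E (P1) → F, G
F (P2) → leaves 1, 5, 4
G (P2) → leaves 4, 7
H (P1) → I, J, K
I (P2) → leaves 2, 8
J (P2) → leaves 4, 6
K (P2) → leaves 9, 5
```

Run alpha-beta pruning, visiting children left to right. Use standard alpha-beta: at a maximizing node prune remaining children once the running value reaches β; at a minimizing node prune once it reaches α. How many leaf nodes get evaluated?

C [α=-∞,β=+∞]: v=2
D [α=2,β=+∞]: v=7
B [α=-∞,β=+∞]: v=7
F [α=-∞,β=7]: v=1
G [α=1,β=7]: v=4
E [α=-∞,β=7]: v=4
I [α=-∞,β=4]: v=2
J [α=2,β=4]: v=4
H [α=-∞,β=4]: v=4 after child 2 ≥ β → β-cutoff, skip 1
Root [α=-∞,β=+∞]: v=4
Leaves evaluated: 14 of 16.

14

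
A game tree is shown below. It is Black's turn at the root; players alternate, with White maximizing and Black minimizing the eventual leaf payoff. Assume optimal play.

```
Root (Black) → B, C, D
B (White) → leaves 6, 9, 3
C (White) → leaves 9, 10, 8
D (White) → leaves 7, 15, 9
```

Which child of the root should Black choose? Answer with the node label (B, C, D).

B

B (White): max(6, 9, 3) = 9
C (White): max(9, 10, 8) = 10
D (White): max(7, 15, 9) = 15
Root (Black): min(9, 10, 15) = 9
Black picks the child with the lowest value: B (value 9).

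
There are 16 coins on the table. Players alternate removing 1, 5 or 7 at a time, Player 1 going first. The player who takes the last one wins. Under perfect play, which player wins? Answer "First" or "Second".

Positions where the player to move wins (W) vs loses (L):
i:   0  1  2  3  4  5  6  7  8  9 10 11 12 13 14 15 16
     L  W  L  W  L  W  L  W  L  W  L  W  L  W  L  W  L
Position 16 is L, so the second player wins.

Second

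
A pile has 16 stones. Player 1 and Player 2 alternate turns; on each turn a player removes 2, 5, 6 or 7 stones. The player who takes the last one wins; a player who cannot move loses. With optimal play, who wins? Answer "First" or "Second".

Mark each pile size as W (mover wins) or L (mover loses):
i:   0  1  2  3  4  5  6  7  8  9 10 11 12 13 14 15 16
     L  L  W  W  L  W  W  W  W  W  W  W  L  L  W  W  L
Position 16 is L, so the second player wins.

Second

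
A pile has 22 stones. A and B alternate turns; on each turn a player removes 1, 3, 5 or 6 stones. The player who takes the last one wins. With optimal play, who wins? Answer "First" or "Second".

Compute winning (W) and losing (L) positions by backward induction:
i:   0  1  2  3  4  5  6  7  8  9 10 11 12 13 14 15 16 17 18 19 20 21 22
     L  W  L  W  L  W  W  W  W  W  W  L  W  L  W  L  W  W  W  W  W  W  L
Position 22 is L, so the second player wins.

Second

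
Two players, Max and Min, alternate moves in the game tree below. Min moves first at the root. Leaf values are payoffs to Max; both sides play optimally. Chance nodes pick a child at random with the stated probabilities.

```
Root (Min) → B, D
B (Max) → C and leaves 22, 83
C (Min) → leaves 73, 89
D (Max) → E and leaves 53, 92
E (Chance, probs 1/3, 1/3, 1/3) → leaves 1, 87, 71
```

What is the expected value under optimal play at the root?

C (Min): min(73, 89) = 73
B (Max): max(73, 22, 83) = 83
E (Chance): 1/3·1 + 1/3·87 + 1/3·71 = 53
D (Max): max(53, 53, 92) = 92
Root (Min): min(83, 92) = 83

83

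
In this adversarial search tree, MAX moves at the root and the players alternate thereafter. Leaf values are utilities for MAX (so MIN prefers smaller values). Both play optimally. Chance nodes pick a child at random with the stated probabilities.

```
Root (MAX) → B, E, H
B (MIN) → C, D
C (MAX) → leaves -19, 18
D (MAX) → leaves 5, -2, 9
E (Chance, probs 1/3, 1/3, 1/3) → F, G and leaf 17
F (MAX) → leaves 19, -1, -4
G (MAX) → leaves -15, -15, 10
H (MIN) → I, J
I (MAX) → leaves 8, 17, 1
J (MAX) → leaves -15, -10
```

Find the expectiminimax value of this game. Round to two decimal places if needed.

C (MAX): max(-19, 18) = 18
D (MAX): max(5, -2, 9) = 9
B (MIN): min(18, 9) = 9
F (MAX): max(19, -1, -4) = 19
G (MAX): max(-15, -15, 10) = 10
E (Chance): 1/3·19 + 1/3·10 + 1/3·17 = 15.33
I (MAX): max(8, 17, 1) = 17
J (MAX): max(-15, -10) = -10
H (MIN): min(17, -10) = -10
Root (MAX): max(9, 15.33, -10) = 15.33

15.33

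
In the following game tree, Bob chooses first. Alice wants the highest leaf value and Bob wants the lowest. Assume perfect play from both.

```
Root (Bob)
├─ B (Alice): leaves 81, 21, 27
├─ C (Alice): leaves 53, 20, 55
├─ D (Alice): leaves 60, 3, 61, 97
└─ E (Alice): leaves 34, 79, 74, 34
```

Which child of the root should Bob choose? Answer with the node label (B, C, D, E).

C

B (Alice): max(81, 21, 27) = 81
C (Alice): max(53, 20, 55) = 55
D (Alice): max(60, 3, 61, 97) = 97
E (Alice): max(34, 79, 74, 34) = 79
Root (Bob): min(81, 55, 97, 79) = 55
Bob picks the child with the lowest value: C (value 55).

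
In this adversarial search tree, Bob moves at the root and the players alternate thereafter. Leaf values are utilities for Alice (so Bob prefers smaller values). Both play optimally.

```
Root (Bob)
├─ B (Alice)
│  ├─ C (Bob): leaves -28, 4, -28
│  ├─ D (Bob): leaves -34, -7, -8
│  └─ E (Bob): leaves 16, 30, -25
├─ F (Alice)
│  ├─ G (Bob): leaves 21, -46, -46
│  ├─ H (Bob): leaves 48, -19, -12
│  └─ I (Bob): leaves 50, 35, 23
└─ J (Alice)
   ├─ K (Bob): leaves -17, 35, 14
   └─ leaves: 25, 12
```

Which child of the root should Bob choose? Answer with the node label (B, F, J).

C (Bob): min(-28, 4, -28) = -28
D (Bob): min(-34, -7, -8) = -34
E (Bob): min(16, 30, -25) = -25
B (Alice): max(-28, -34, -25) = -25
G (Bob): min(21, -46, -46) = -46
H (Bob): min(48, -19, -12) = -19
I (Bob): min(50, 35, 23) = 23
F (Alice): max(-46, -19, 23) = 23
K (Bob): min(-17, 35, 14) = -17
J (Alice): max(-17, 25, 12) = 25
Root (Bob): min(-25, 23, 25) = -25
Bob picks the child with the lowest value: B (value -25).

B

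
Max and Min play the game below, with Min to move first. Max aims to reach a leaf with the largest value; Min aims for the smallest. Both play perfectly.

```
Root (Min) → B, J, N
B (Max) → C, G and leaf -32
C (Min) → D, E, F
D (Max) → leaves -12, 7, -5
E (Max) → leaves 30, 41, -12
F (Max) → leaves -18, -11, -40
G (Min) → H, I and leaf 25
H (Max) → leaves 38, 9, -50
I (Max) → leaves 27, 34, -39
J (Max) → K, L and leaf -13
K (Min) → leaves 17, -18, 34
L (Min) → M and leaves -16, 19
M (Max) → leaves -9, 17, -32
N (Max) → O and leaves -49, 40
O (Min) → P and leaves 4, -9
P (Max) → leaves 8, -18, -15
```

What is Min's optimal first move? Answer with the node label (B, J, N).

J

D (Max): max(-12, 7, -5) = 7
E (Max): max(30, 41, -12) = 41
F (Max): max(-18, -11, -40) = -11
C (Min): min(7, 41, -11) = -11
H (Max): max(38, 9, -50) = 38
I (Max): max(27, 34, -39) = 34
G (Min): min(38, 34, 25) = 25
B (Max): max(-11, 25, -32) = 25
K (Min): min(17, -18, 34) = -18
M (Max): max(-9, 17, -32) = 17
L (Min): min(17, -16, 19) = -16
J (Max): max(-18, -16, -13) = -13
P (Max): max(8, -18, -15) = 8
O (Min): min(8, 4, -9) = -9
N (Max): max(-9, -49, 40) = 40
Root (Min): min(25, -13, 40) = -13
Min picks the child with the lowest value: J (value -13).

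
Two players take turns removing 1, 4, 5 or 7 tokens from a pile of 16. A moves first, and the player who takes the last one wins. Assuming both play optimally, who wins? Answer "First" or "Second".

Second

Compute winning (W) and losing (L) positions by backward induction:
i:   0  1  2  3  4  5  6  7  8  9 10 11 12 13 14 15 16
     L  W  L  W  W  W  W  W  L  W  L  W  W  W  W  W  L
Position 16 is L, so the second player wins.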